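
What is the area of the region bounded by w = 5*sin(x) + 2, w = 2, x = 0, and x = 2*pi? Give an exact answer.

The difference (5*sin(x) + 2) - (2) = 5*sin(x) changes sign at x = pi inside [0, 2*pi], so split the integral there.
∫[0,pi] (5*sin(x)) dx = 10.
∫[pi,2*pi] (5*sin(x)) dx = -10; the area of that piece is 10.
Total area = 10 + 10 = 20.

20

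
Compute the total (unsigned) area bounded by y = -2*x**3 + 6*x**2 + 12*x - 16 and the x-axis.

The curve meets the x-axis where -2*x**3 + 6*x**2 + 12*x - 16 = 0, i.e. -2*(x - 4)*(x - 1)*(x + 2) = 0, at x = -2, 1, 4.
On [-2, 1] the curve lies below the axis; ∫[-2,1] (-2*x**3 + 6*x**2 + 12*x - 16) dx = -81/2, giving area 81/2.
On [1, 4] the curve lies above the axis; ∫[1,4] (-2*x**3 + 6*x**2 + 12*x - 16) dx = 81/2, giving area 81/2.
Total area = 81/2 + 81/2 = 81.

81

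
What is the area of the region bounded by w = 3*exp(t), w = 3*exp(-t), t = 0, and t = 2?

On [0, 2], (3*exp(t)) - (3*exp(-t)) = 3*exp(t) - 3*exp(-t) is ≥ 0 throughout, so the area is a single integral of |3*exp(t) - 3*exp(-t)|.
∫[0,2] (3*exp(t) - 3*exp(-t)) dt = -6 + 3*exp(-2) + 3*exp(2).

-6 + 3*exp(-2) + 3*exp(2)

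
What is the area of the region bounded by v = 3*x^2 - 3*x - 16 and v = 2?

125/2

Set the curves equal: 3*x^2 - 3*x - 16 = 2, so 3*x^2 - 3*x - 18 = 0, which factors as 3*(x - 3)*(x + 2) = 0. The curves meet at x = -2, 3.
On [-2, 3], v = 2 is on top; that piece has area ∫[-2,3] (-(3*x^2 - 3*x - 18)) dx = 125/2.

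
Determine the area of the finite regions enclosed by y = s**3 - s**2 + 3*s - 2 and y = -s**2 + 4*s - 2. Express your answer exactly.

1/2

Set the curves equal: s**3 - s**2 + 3*s - 2 = -s**2 + 4*s - 2, so s**3 - s = 0, which factors as s*(s - 1)*(s + 1) = 0. The curves meet at s = -1, 0, 1.
On [-1, 0], y = s**3 - s**2 + 3*s - 2 is on top; that piece has area ∫[-1,0] (s**3 - s) ds = 1/4.
On [0, 1], y = -s**2 + 4*s - 2 is on top; that piece has area ∫[0,1] (-(s**3 - s)) ds = 1/4.
Total enclosed area = 1/4 + 1/4 = 1/2.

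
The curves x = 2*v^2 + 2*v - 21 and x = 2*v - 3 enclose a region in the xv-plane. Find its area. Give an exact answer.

72

Both boundary curves give x as a function of v, so integrate with respect to v. Setting them equal: 2*v^2 - 18 = 0, i.e. 2*(v - 3)*(v + 3) = 0, so they meet at v = -3, 3.
For v in [-3, 3], x = 2*v^2 + 2*v - 21 is on the left; area = ∫[-3,3] (-(2*v^2 - 18)) dv = 72.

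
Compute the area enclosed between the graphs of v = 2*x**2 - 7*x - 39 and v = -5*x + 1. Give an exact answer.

243

Set the curves equal: 2*x**2 - 7*x - 39 = -5*x + 1, so 2*x**2 - 2*x - 40 = 0, which factors as 2*(x - 5)*(x + 4) = 0. The curves meet at x = -4, 5.
On [-4, 5], v = -5*x + 1 is on top; that piece has area ∫[-4,5] (-(2*x**2 - 2*x - 40)) dx = 243.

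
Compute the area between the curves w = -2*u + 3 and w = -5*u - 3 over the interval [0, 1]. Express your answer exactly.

On [0, 1], (-2*u + 3) - (-5*u - 3) = 3*u + 6 is ≥ 0 throughout, so the area is a single integral of |3*u + 6|.
∫[0,1] (3*u + 6) du = 15/2.

15/2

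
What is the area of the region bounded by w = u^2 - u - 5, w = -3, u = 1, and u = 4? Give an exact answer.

The difference (u^2 - u - 5) - (-3) = u^2 - u - 2 changes sign at u = 2 inside [1, 4], so split the integral there.
∫[1,2] (u^2 - u - 2) du = -7/6; the area of that piece is 7/6.
∫[2,4] (u^2 - u - 2) du = 26/3.
Total area = 7/6 + 26/3 = 59/6.

59/6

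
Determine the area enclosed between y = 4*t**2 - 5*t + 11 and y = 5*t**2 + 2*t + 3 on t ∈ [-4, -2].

On [-4, -2], (4*t**2 - 5*t + 11) - (5*t**2 + 2*t + 3) = -t**2 - 7*t + 8 is ≥ 0 throughout, so the area is a single integral of |-t**2 - 7*t + 8|.
∫[-4,-2] (-t**2 - 7*t + 8) dt = 118/3.

118/3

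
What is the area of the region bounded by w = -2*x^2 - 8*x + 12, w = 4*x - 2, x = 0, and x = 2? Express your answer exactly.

16

The difference (-2*x^2 - 8*x + 12) - (4*x - 2) = -2*x^2 - 12*x + 14 changes sign at x = 1 inside [0, 2], so split the integral there.
∫[0,1] (-2*x^2 - 12*x + 14) dx = 22/3.
∫[1,2] (-2*x^2 - 12*x + 14) dx = -26/3; the area of that piece is 26/3.
Total area = 22/3 + 26/3 = 16.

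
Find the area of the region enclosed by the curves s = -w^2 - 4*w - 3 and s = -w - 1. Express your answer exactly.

1/6

Both boundary curves give s as a function of w, so integrate with respect to w. Setting them equal: -w^2 - 3*w - 2 = 0, i.e. -(w + 1)*(w + 2) = 0, so they meet at w = -2, -1.
For w in [-2, -1], s = -w^2 - 4*w - 3 is on the right; area = ∫[-2,-1] (-w^2 - 3*w - 2) dw = 1/6.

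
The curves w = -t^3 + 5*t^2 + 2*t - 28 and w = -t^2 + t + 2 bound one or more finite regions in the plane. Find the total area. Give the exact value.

407/4

Set the curves equal: -t^3 + 5*t^2 + 2*t - 28 = -t^2 + t + 2, so -t^3 + 6*t^2 + t - 30 = 0, which factors as -(t - 5)*(t - 3)*(t + 2) = 0. The curves meet at t = -2, 3, 5.
On [-2, 3], w = -t^2 + t + 2 is on top; that piece has area ∫[-2,3] (-(-t^3 + 6*t^2 + t - 30)) dt = 375/4.
On [3, 5], w = -t^3 + 5*t^2 + 2*t - 28 is on top; that piece has area ∫[3,5] (-t^3 + 6*t^2 + t - 30) dt = 8.
Total enclosed area = 375/4 + 8 = 407/4.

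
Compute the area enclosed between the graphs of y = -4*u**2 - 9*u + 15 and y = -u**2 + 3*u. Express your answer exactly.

108

Set the curves equal: -4*u**2 - 9*u + 15 = -u**2 + 3*u, so -3*u**2 - 12*u + 15 = 0, which factors as -3*(u - 1)*(u + 5) = 0. The curves meet at u = -5, 1.
On [-5, 1], y = -4*u**2 - 9*u + 15 is on top; that piece has area ∫[-5,1] (-3*u**2 - 12*u + 15) du = 108.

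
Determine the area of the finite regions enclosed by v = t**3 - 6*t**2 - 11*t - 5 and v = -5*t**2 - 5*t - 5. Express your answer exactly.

Set the curves equal: t**3 - 6*t**2 - 11*t - 5 = -5*t**2 - 5*t - 5, so t**3 - t**2 - 6*t = 0, which factors as t*(t - 3)*(t + 2) = 0. The curves meet at t = -2, 0, 3.
On [-2, 0], v = t**3 - 6*t**2 - 11*t - 5 is on top; that piece has area ∫[-2,0] (t**3 - t**2 - 6*t) dt = 16/3.
On [0, 3], v = -5*t**2 - 5*t - 5 is on top; that piece has area ∫[0,3] (-(t**3 - t**2 - 6*t)) dt = 63/4.
Total enclosed area = 16/3 + 63/4 = 253/12.

253/12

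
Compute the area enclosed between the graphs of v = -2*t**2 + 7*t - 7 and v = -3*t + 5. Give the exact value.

Set the curves equal: -2*t**2 + 7*t - 7 = -3*t + 5, so -2*t**2 + 10*t - 12 = 0, which factors as -2*(t - 3)*(t - 2) = 0. The curves meet at t = 2, 3.
On [2, 3], v = -2*t**2 + 7*t - 7 is on top; that piece has area ∫[2,3] (-2*t**2 + 10*t - 12) dt = 1/3.

1/3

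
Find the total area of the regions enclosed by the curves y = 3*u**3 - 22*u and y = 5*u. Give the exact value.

Set the curves equal: 3*u**3 - 22*u = 5*u, so 3*u**3 - 27*u = 0, which factors as 3*u*(u - 3)*(u + 3) = 0. The curves meet at u = -3, 0, 3.
On [-3, 0], y = 3*u**3 - 22*u is on top; that piece has area ∫[-3,0] (3*u**3 - 27*u) du = 243/4.
On [0, 3], y = 5*u is on top; that piece has area ∫[0,3] (-(3*u**3 - 27*u)) du = 243/4.
Total enclosed area = 243/4 + 243/4 = 243/2.

243/2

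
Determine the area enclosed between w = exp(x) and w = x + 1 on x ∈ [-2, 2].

-4 - exp(-2) + exp(2)

On [-2, 2], (exp(x)) - (x + 1) = -x + exp(x) - 1 is ≥ 0 throughout, so the area is a single integral of |-x + exp(x) - 1|.
∫[-2,2] (-x + exp(x) - 1) dx = -4 - exp(-2) + exp(2).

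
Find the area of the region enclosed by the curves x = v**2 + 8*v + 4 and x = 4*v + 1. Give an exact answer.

4/3

Both boundary curves give x as a function of v, so integrate with respect to v. Setting them equal: v**2 + 4*v + 3 = 0, i.e. (v + 1)*(v + 3) = 0, so they meet at v = -3, -1.
For v in [-3, -1], x = v**2 + 8*v + 4 is on the left; area = ∫[-3,-1] (-(v**2 + 4*v + 3)) dv = 4/3.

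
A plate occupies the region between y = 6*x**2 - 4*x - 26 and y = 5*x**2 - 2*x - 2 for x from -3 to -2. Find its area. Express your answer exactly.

38/3

On [-3, -2], (6*x**2 - 4*x - 26) - (5*x**2 - 2*x - 2) = x**2 - 2*x - 24 is ≤ 0 throughout, so the area is a single integral of |x**2 - 2*x - 24|.
∫[-3,-2] (x**2 - 2*x - 24) dx = -38/3; the area of that piece is 38/3.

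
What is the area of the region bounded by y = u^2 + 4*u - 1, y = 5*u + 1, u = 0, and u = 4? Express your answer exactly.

12

The difference (u^2 + 4*u - 1) - (5*u + 1) = u^2 - u - 2 changes sign at u = 2 inside [0, 4], so split the integral there.
∫[0,2] (u^2 - u - 2) du = -10/3; the area of that piece is 10/3.
∫[2,4] (u^2 - u - 2) du = 26/3.
Total area = 10/3 + 26/3 = 12.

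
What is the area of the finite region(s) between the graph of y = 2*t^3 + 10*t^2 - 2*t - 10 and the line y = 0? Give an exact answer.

296/3

The curve meets the t-axis where 2*t^3 + 10*t^2 - 2*t - 10 = 0, i.e. 2*(t - 1)*(t + 1)*(t + 5) = 0, at t = -5, -1, 1.
On [-5, -1] the curve lies above the axis; ∫[-5,-1] (2*t^3 + 10*t^2 - 2*t - 10) dt = 256/3, giving area 256/3.
On [-1, 1] the curve lies below the axis; ∫[-1,1] (2*t^3 + 10*t^2 - 2*t - 10) dt = -40/3, giving area 40/3.
Total area = 256/3 + 40/3 = 296/3.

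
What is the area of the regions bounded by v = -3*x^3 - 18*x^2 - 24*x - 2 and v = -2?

24

Set the curves equal: -3*x^3 - 18*x^2 - 24*x - 2 = -2, so -3*x^3 - 18*x^2 - 24*x = 0, which factors as -3*x*(x + 2)*(x + 4) = 0. The curves meet at x = -4, -2, 0.
On [-4, -2], v = -2 is on top; that piece has area ∫[-4,-2] (-(-3*x^3 - 18*x^2 - 24*x)) dx = 12.
On [-2, 0], v = -3*x^3 - 18*x^2 - 24*x - 2 is on top; that piece has area ∫[-2,0] (-3*x^3 - 18*x^2 - 24*x) dx = 12.
Total enclosed area = 12 + 12 = 24.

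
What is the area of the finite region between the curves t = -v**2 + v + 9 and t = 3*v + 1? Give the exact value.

Both boundary curves give t as a function of v, so integrate with respect to v. Setting them equal: -v**2 - 2*v + 8 = 0, i.e. -(v - 2)*(v + 4) = 0, so they meet at v = -4, 2.
For v in [-4, 2], t = -v**2 + v + 9 is on the right; area = ∫[-4,2] (-v**2 - 2*v + 8) dv = 36.

36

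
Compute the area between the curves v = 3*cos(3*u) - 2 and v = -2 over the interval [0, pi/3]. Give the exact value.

2

The difference (3*cos(3*u) - 2) - (-2) = 3*cos(3*u) changes sign at u = pi/6 inside [0, pi/3], so split the integral there.
∫[0,pi/6] (3*cos(3*u)) du = 1.
∫[pi/6,pi/3] (3*cos(3*u)) du = -1; the area of that piece is 1.
Total area = 1 + 1 = 2.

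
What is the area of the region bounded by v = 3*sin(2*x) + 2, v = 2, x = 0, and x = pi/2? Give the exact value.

3

On [0, pi/2], (3*sin(2*x) + 2) - (2) = 3*sin(2*x) is ≥ 0 throughout, so the area is a single integral of |3*sin(2*x)|.
∫[0,pi/2] (3*sin(2*x)) dx = 3.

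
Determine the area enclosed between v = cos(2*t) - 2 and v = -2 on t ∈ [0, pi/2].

The difference (cos(2*t) - 2) - (-2) = cos(2*t) changes sign at t = pi/4 inside [0, pi/2], so split the integral there.
∫[0,pi/4] (cos(2*t)) dt = 1/2.
∫[pi/4,pi/2] (cos(2*t)) dt = -1/2; the area of that piece is 1/2.
Total area = 1/2 + 1/2 = 1.

1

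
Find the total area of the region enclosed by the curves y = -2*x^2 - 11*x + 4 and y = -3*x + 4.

Set the curves equal: -2*x^2 - 11*x + 4 = -3*x + 4, so -2*x^2 - 8*x = 0, which factors as -2*x*(x + 4) = 0. The curves meet at x = -4, 0.
On [-4, 0], y = -2*x^2 - 11*x + 4 is on top; that piece has area ∫[-4,0] (-2*x^2 - 8*x) dx = 64/3.

64/3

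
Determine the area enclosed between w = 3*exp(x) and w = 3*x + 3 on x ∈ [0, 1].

-15/2 + 3*exp(1)

On [0, 1], (3*exp(x)) - (3*x + 3) = -3*x + 3*exp(x) - 3 is ≥ 0 throughout, so the area is a single integral of |-3*x + 3*exp(x) - 3|.
∫[0,1] (-3*x + 3*exp(x) - 3) dx = -15/2 + 3*exp(1).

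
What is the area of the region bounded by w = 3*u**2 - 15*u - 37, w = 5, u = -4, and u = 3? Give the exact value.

549/2

The difference (3*u**2 - 15*u - 37) - (5) = 3*u**2 - 15*u - 42 changes sign at u = -2 inside [-4, 3], so split the integral there.
∫[-4,-2] (3*u**2 - 15*u - 42) du = 62.
∫[-2,3] (3*u**2 - 15*u - 42) du = -425/2; the area of that piece is 425/2.
Total area = 62 + 425/2 = 549/2.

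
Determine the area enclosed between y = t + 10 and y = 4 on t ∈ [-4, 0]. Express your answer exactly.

On [-4, 0], (t + 10) - (4) = t + 6 is ≥ 0 throughout, so the area is a single integral of |t + 6|.
∫[-4,0] (t + 6) dt = 16.

16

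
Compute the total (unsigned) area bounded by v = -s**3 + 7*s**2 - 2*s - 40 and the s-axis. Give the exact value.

The curve meets the s-axis where -s**3 + 7*s**2 - 2*s - 40 = 0, i.e. -(s - 5)*(s - 4)*(s + 2) = 0, at s = -2, 4, 5.
On [-2, 4] the curve lies below the axis; ∫[-2,4] (-s**3 + 7*s**2 - 2*s - 40) ds = -144, giving area 144.
On [4, 5] the curve lies above the axis; ∫[4,5] (-s**3 + 7*s**2 - 2*s - 40) ds = 13/12, giving area 13/12.
Total area = 144 + 13/12 = 1741/12.

1741/12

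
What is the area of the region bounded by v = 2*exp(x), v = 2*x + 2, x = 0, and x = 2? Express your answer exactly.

-10 + 2*exp(2)

On [0, 2], (2*exp(x)) - (2*x + 2) = -2*x + 2*exp(x) - 2 is ≥ 0 throughout, so the area is a single integral of |-2*x + 2*exp(x) - 2|.
∫[0,2] (-2*x + 2*exp(x) - 2) dx = -10 + 2*exp(2).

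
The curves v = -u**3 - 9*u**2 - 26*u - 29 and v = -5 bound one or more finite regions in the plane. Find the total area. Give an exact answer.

Set the curves equal: -u**3 - 9*u**2 - 26*u - 29 = -5, so -u**3 - 9*u**2 - 26*u - 24 = 0, which factors as -(u + 2)*(u + 3)*(u + 4) = 0. The curves meet at u = -4, -3, -2.
On [-4, -3], v = -5 is on top; that piece has area ∫[-4,-3] (-(-u**3 - 9*u**2 - 26*u - 24)) du = 1/4.
On [-3, -2], v = -u**3 - 9*u**2 - 26*u - 29 is on top; that piece has area ∫[-3,-2] (-u**3 - 9*u**2 - 26*u - 24) du = 1/4.
Total enclosed area = 1/4 + 1/4 = 1/2.

1/2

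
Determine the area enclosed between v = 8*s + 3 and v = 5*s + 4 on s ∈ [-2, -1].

11/2

On [-2, -1], (8*s + 3) - (5*s + 4) = 3*s - 1 is ≤ 0 throughout, so the area is a single integral of |3*s - 1|.
∫[-2,-1] (3*s - 1) ds = -11/2; the area of that piece is 11/2.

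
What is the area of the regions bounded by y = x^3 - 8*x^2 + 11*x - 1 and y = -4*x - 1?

253/12

Set the curves equal: x^3 - 8*x^2 + 11*x - 1 = -4*x - 1, so x^3 - 8*x^2 + 15*x = 0, which factors as x*(x - 5)*(x - 3) = 0. The curves meet at x = 0, 3, 5.
On [0, 3], y = x^3 - 8*x^2 + 11*x - 1 is on top; that piece has area ∫[0,3] (x^3 - 8*x^2 + 15*x) dx = 63/4.
On [3, 5], y = -4*x - 1 is on top; that piece has area ∫[3,5] (-(x^3 - 8*x^2 + 15*x)) dx = 16/3.
Total enclosed area = 63/4 + 16/3 = 253/12.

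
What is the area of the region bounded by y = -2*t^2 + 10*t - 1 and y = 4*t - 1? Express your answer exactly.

9

Set the curves equal: -2*t^2 + 10*t - 1 = 4*t - 1, so -2*t^2 + 6*t = 0, which factors as -2*t*(t - 3) = 0. The curves meet at t = 0, 3.
On [0, 3], y = -2*t^2 + 10*t - 1 is on top; that piece has area ∫[0,3] (-2*t^2 + 6*t) dt = 9.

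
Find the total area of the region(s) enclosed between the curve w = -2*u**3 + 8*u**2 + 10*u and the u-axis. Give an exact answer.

443/3

The curve meets the u-axis where -2*u**3 + 8*u**2 + 10*u = 0, i.e. -2*u*(u - 5)*(u + 1) = 0, at u = -1, 0, 5.
On [-1, 0] the curve lies below the axis; ∫[-1,0] (-2*u**3 + 8*u**2 + 10*u) du = -11/6, giving area 11/6.
On [0, 5] the curve lies above the axis; ∫[0,5] (-2*u**3 + 8*u**2 + 10*u) du = 875/6, giving area 875/6.
Total area = 11/6 + 875/6 = 443/3.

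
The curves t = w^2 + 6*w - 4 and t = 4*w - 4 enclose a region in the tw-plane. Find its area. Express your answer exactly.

4/3

Both boundary curves give t as a function of w, so integrate with respect to w. Setting them equal: w^2 + 2*w = 0, i.e. w*(w + 2) = 0, so they meet at w = -2, 0.
For w in [-2, 0], t = w^2 + 6*w - 4 is on the left; area = ∫[-2,0] (-(w^2 + 2*w)) dw = 4/3.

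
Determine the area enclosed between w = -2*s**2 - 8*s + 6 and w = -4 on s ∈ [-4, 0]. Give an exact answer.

On [-4, 0], (-2*s**2 - 8*s + 6) - (-4) = -2*s**2 - 8*s + 10 is ≥ 0 throughout, so the area is a single integral of |-2*s**2 - 8*s + 10|.
∫[-4,0] (-2*s**2 - 8*s + 10) ds = 184/3.

184/3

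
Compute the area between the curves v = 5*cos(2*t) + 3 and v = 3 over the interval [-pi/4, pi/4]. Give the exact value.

On [-pi/4, pi/4], (5*cos(2*t) + 3) - (3) = 5*cos(2*t) is ≥ 0 throughout, so the area is a single integral of |5*cos(2*t)|.
∫[-pi/4,pi/4] (5*cos(2*t)) dt = 5.

5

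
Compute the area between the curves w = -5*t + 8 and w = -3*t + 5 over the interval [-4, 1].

30

On [-4, 1], (-5*t + 8) - (-3*t + 5) = -2*t + 3 is ≥ 0 throughout, so the area is a single integral of |-2*t + 3|.
∫[-4,1] (-2*t + 3) dt = 30.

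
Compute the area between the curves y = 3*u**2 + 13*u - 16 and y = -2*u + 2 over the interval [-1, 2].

91/2

The difference (3*u**2 + 13*u - 16) - (-2*u + 2) = 3*u**2 + 15*u - 18 changes sign at u = 1 inside [-1, 2], so split the integral there.
∫[-1,1] (3*u**2 + 15*u - 18) du = -34; the area of that piece is 34.
∫[1,2] (3*u**2 + 15*u - 18) du = 23/2.
Total area = 34 + 23/2 = 91/2.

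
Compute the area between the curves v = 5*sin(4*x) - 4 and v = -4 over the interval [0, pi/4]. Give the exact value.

5/2

On [0, pi/4], (5*sin(4*x) - 4) - (-4) = 5*sin(4*x) is ≥ 0 throughout, so the area is a single integral of |5*sin(4*x)|.
∫[0,pi/4] (5*sin(4*x)) dx = 5/2.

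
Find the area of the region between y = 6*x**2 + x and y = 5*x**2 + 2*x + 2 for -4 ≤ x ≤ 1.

The difference (6*x**2 + x) - (5*x**2 + 2*x + 2) = x**2 - x - 2 changes sign at x = -1 inside [-4, 1], so split the integral there.
∫[-4,-1] (x**2 - x - 2) dx = 45/2.
∫[-1,1] (x**2 - x - 2) dx = -10/3; the area of that piece is 10/3.
Total area = 45/2 + 10/3 = 155/6.

155/6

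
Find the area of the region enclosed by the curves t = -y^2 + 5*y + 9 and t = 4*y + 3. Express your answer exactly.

125/6

Both boundary curves give t as a function of y, so integrate with respect to y. Setting them equal: -y^2 + y + 6 = 0, i.e. -(y - 3)*(y + 2) = 0, so they meet at y = -2, 3.
For y in [-2, 3], t = -y^2 + 5*y + 9 is on the right; area = ∫[-2,3] (-y^2 + y + 6) dy = 125/6.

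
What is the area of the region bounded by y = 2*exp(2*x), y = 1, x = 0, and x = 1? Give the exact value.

-2 + exp(2)

On [0, 1], (2*exp(2*x)) - (1) = 2*exp(2*x) - 1 is ≥ 0 throughout, so the area is a single integral of |2*exp(2*x) - 1|.
∫[0,1] (2*exp(2*x) - 1) dx = -2 + exp(2).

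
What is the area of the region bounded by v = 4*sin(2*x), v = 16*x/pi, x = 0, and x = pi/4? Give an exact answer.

2 - pi/2

On [0, pi/4], (4*sin(2*x)) - (16*x/pi) = -16*x/pi + 4*sin(2*x) is ≥ 0 throughout, so the area is a single integral of |-16*x/pi + 4*sin(2*x)|.
∫[0,pi/4] (-16*x/pi + 4*sin(2*x)) dx = 2 - pi/2.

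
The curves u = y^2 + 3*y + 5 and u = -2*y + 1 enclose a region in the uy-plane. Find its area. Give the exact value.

9/2

Both boundary curves give u as a function of y, so integrate with respect to y. Setting them equal: y^2 + 5*y + 4 = 0, i.e. (y + 1)*(y + 4) = 0, so they meet at y = -4, -1.
For y in [-4, -1], u = y^2 + 3*y + 5 is on the left; area = ∫[-4,-1] (-(y^2 + 5*y + 4)) dy = 9/2.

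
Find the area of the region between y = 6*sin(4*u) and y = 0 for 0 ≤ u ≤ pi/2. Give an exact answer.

The difference (6*sin(4*u)) - (0) = 6*sin(4*u) changes sign at u = pi/4 inside [0, pi/2], so split the integral there.
∫[0,pi/4] (6*sin(4*u)) du = 3.
∫[pi/4,pi/2] (6*sin(4*u)) du = -3; the area of that piece is 3.
Total area = 3 + 3 = 6.

6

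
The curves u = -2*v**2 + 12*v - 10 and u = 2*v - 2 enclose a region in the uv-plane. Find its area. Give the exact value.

9

Both boundary curves give u as a function of v, so integrate with respect to v. Setting them equal: -2*v**2 + 10*v - 8 = 0, i.e. -2*(v - 4)*(v - 1) = 0, so they meet at v = 1, 4.
For v in [1, 4], u = -2*v**2 + 12*v - 10 is on the right; area = ∫[1,4] (-2*v**2 + 10*v - 8) dv = 9.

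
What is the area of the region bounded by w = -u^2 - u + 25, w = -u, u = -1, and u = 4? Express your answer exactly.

310/3

On [-1, 4], (-u^2 - u + 25) - (-u) = -u^2 + 25 is ≥ 0 throughout, so the area is a single integral of |-u^2 + 25|.
∫[-1,4] (-u^2 + 25) du = 310/3.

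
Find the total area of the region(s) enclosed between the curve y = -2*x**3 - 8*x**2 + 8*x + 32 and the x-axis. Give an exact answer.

296/3

The curve meets the x-axis where -2*x**3 - 8*x**2 + 8*x + 32 = 0, i.e. -2*(x - 2)*(x + 2)*(x + 4) = 0, at x = -4, -2, 2.
On [-4, -2] the curve lies below the axis; ∫[-4,-2] (-2*x**3 - 8*x**2 + 8*x + 32) dx = -40/3, giving area 40/3.
On [-2, 2] the curve lies above the axis; ∫[-2,2] (-2*x**3 - 8*x**2 + 8*x + 32) dx = 256/3, giving area 256/3.
Total area = 40/3 + 256/3 = 296/3.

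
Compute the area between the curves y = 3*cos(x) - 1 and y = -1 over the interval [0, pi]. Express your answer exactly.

6

The difference (3*cos(x) - 1) - (-1) = 3*cos(x) changes sign at x = pi/2 inside [0, pi], so split the integral there.
∫[0,pi/2] (3*cos(x)) dx = 3.
∫[pi/2,pi] (3*cos(x)) dx = -3; the area of that piece is 3.
Total area = 3 + 3 = 6.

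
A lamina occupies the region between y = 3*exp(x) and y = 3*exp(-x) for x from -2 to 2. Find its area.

-12 + 6*exp(-2) + 6*exp(2)

The difference (3*exp(x)) - (3*exp(-x)) = 3*exp(x) - 3*exp(-x) changes sign at x = 0 inside [-2, 2], so split the integral there.
∫[-2,0] (3*exp(x) - 3*exp(-x)) dx = -3*exp(2) - 3*exp(-2) + 6; the area of that piece is -6 + 3*exp(-2) + 3*exp(2).
∫[0,2] (3*exp(x) - 3*exp(-x)) dx = -6 + 3*exp(-2) + 3*exp(2).
Total area = (-6 + 3*exp(-2) + 3*exp(2)) + (-6 + 3*exp(-2) + 3*exp(2)) = -12 + 6*exp(-2) + 6*exp(2).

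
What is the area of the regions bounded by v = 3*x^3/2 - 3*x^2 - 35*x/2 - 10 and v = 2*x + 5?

Set the curves equal: 3*x^3/2 - 3*x^2 - 35*x/2 - 10 = 2*x + 5, so 3*x^3/2 - 3*x^2 - 39*x/2 - 15 = 0, which factors as 3*(x - 5)*(x + 1)*(x + 2)/2 = 0. The curves meet at x = -2, -1, 5.
On [-2, -1], v = 3*x^3/2 - 3*x^2 - 35*x/2 - 10 is on top; that piece has area ∫[-2,-1] (3*x^3/2 - 3*x^2 - 39*x/2 - 15) dx = 13/8.
On [-1, 5], v = 2*x + 5 is on top; that piece has area ∫[-1,5] (-(3*x^3/2 - 3*x^2 - 39*x/2 - 15)) dx = 216.
Total enclosed area = 13/8 + 216 = 1741/8.

1741/8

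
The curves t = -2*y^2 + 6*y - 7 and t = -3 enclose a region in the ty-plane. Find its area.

1/3

Both boundary curves give t as a function of y, so integrate with respect to y. Setting them equal: -2*y^2 + 6*y - 4 = 0, i.e. -2*(y - 2)*(y - 1) = 0, so they meet at y = 1, 2.
For y in [1, 2], t = -2*y^2 + 6*y - 7 is on the right; area = ∫[1,2] (-2*y^2 + 6*y - 4) dy = 1/3.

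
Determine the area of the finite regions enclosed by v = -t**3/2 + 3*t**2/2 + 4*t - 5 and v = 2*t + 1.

Set the curves equal: -t**3/2 + 3*t**2/2 + 4*t - 5 = 2*t + 1, so -t**3/2 + 3*t**2/2 + 2*t - 6 = 0, which factors as -(t - 3)*(t - 2)*(t + 2)/2 = 0. The curves meet at t = -2, 2, 3.
On [-2, 2], v = 2*t + 1 is on top; that piece has area ∫[-2,2] (-(-t**3/2 + 3*t**2/2 + 2*t - 6)) dt = 16.
On [2, 3], v = -t**3/2 + 3*t**2/2 + 4*t - 5 is on top; that piece has area ∫[2,3] (-t**3/2 + 3*t**2/2 + 2*t - 6) dt = 3/8.
Total enclosed area = 16 + 3/8 = 131/8.

131/8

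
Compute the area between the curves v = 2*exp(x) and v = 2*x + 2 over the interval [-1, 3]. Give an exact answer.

On [-1, 3], (2*exp(x)) - (2*x + 2) = -2*x + 2*exp(x) - 2 is ≥ 0 throughout, so the area is a single integral of |-2*x + 2*exp(x) - 2|.
∫[-1,3] (-2*x + 2*exp(x) - 2) dx = -16 - 2*exp(-1) + 2*exp(3).

-16 - 2*exp(-1) + 2*exp(3)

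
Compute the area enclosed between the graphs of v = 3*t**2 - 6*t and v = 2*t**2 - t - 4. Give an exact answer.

9/2

Set the curves equal: 3*t**2 - 6*t = 2*t**2 - t - 4, so t**2 - 5*t + 4 = 0, which factors as (t - 4)*(t - 1) = 0. The curves meet at t = 1, 4.
On [1, 4], v = 2*t**2 - t - 4 is on top; that piece has area ∫[1,4] (-(t**2 - 5*t + 4)) dt = 9/2.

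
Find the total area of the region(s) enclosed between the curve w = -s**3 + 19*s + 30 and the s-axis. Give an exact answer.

517/2

The curve meets the s-axis where -s**3 + 19*s + 30 = 0, i.e. -(s - 5)*(s + 2)*(s + 3) = 0, at s = -3, -2, 5.
On [-3, -2] the curve lies below the axis; ∫[-3,-2] (-s**3 + 19*s + 30) ds = -5/4, giving area 5/4.
On [-2, 5] the curve lies above the axis; ∫[-2,5] (-s**3 + 19*s + 30) ds = 1029/4, giving area 1029/4.
Total area = 5/4 + 1029/4 = 517/2.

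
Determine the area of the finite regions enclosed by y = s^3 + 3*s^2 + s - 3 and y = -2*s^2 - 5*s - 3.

Set the curves equal: s^3 + 3*s^2 + s - 3 = -2*s^2 - 5*s - 3, so s^3 + 5*s^2 + 6*s = 0, which factors as s*(s + 2)*(s + 3) = 0. The curves meet at s = -3, -2, 0.
On [-3, -2], y = s^3 + 3*s^2 + s - 3 is on top; that piece has area ∫[-3,-2] (s^3 + 5*s^2 + 6*s) ds = 5/12.
On [-2, 0], y = -2*s^2 - 5*s - 3 is on top; that piece has area ∫[-2,0] (-(s^3 + 5*s^2 + 6*s)) ds = 8/3.
Total enclosed area = 5/12 + 8/3 = 37/12.

37/12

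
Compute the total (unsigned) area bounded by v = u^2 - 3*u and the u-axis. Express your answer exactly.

The curve meets the u-axis where u^2 - 3*u = 0, i.e. u*(u - 3) = 0, at u = 0, 3.
On [0, 3] the curve lies below the axis; ∫[0,3] (u^2 - 3*u) du = -9/2, giving area 9/2.

9/2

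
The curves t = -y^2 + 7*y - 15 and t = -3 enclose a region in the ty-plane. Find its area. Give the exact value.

Both boundary curves give t as a function of y, so integrate with respect to y. Setting them equal: -y^2 + 7*y - 12 = 0, i.e. -(y - 4)*(y - 3) = 0, so they meet at y = 3, 4.
For y in [3, 4], t = -y^2 + 7*y - 15 is on the right; area = ∫[3,4] (-y^2 + 7*y - 12) dy = 1/6.

1/6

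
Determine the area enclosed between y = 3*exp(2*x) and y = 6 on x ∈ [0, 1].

The difference (3*exp(2*x)) - (6) = 3*exp(2*x) - 6 changes sign at x = log(2)/2 inside [0, 1], so split the integral there.
∫[0,log(2)/2] (3*exp(2*x) - 6) dx = 3/2 - log(8); the area of that piece is -3/2 + log(8).
∫[log(2)/2,1] (3*exp(2*x) - 6) dx = -9 + 3*log(2) + 3*exp(2)/2.
Total area = (-3/2 + log(8)) + (-9 + 3*log(2) + 3*exp(2)/2) = -21/2 + 6*log(2) + 3*exp(2)/2.

-21/2 + 6*log(2) + 3*exp(2)/2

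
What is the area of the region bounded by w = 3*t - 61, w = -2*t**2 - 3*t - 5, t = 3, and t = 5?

The difference (3*t - 61) - (-2*t**2 - 3*t - 5) = 2*t**2 + 6*t - 56 changes sign at t = 4 inside [3, 5], so split the integral there.
∫[3,4] (2*t**2 + 6*t - 56) dt = -31/3; the area of that piece is 31/3.
∫[4,5] (2*t**2 + 6*t - 56) dt = 35/3.
Total area = 31/3 + 35/3 = 22.

22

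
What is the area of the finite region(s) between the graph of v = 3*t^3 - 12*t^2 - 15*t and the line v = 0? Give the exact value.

443/2

The curve meets the t-axis where 3*t^3 - 12*t^2 - 15*t = 0, i.e. 3*t*(t - 5)*(t + 1) = 0, at t = -1, 0, 5.
On [-1, 0] the curve lies above the axis; ∫[-1,0] (3*t^3 - 12*t^2 - 15*t) dt = 11/4, giving area 11/4.
On [0, 5] the curve lies below the axis; ∫[0,5] (3*t^3 - 12*t^2 - 15*t) dt = -875/4, giving area 875/4.
Total area = 11/4 + 875/4 = 443/2.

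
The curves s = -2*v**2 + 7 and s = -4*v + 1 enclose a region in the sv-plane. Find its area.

Both boundary curves give s as a function of v, so integrate with respect to v. Setting them equal: -2*v**2 + 4*v + 6 = 0, i.e. -2*(v - 3)*(v + 1) = 0, so they meet at v = -1, 3.
For v in [-1, 3], s = -2*v**2 + 7 is on the right; area = ∫[-1,3] (-2*v**2 + 4*v + 6) dv = 64/3.

64/3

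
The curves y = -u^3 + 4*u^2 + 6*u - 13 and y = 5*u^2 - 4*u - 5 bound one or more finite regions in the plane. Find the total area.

443/6

Set the curves equal: -u^3 + 4*u^2 + 6*u - 13 = 5*u^2 - 4*u - 5, so -u^3 - u^2 + 10*u - 8 = 0, which factors as -(u - 2)*(u - 1)*(u + 4) = 0. The curves meet at u = -4, 1, 2.
On [-4, 1], y = 5*u^2 - 4*u - 5 is on top; that piece has area ∫[-4,1] (-(-u^3 - u^2 + 10*u - 8)) du = 875/12.
On [1, 2], y = -u^3 + 4*u^2 + 6*u - 13 is on top; that piece has area ∫[1,2] (-u^3 - u^2 + 10*u - 8) du = 11/12.
Total enclosed area = 875/12 + 11/12 = 443/6.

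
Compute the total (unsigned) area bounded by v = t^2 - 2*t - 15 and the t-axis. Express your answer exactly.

256/3

The curve meets the t-axis where t^2 - 2*t - 15 = 0, i.e. (t - 5)*(t + 3) = 0, at t = -3, 5.
On [-3, 5] the curve lies below the axis; ∫[-3,5] (t^2 - 2*t - 15) dt = -256/3, giving area 256/3.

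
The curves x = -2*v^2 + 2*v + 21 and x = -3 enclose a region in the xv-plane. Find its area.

Both boundary curves give x as a function of v, so integrate with respect to v. Setting them equal: -2*v^2 + 2*v + 24 = 0, i.e. -2*(v - 4)*(v + 3) = 0, so they meet at v = -3, 4.
For v in [-3, 4], x = -2*v^2 + 2*v + 21 is on the right; area = ∫[-3,4] (-2*v^2 + 2*v + 24) dv = 343/3.

343/3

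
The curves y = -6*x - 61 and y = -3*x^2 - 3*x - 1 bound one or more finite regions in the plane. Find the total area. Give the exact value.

729/2

Set the curves equal: -6*x - 61 = -3*x^2 - 3*x - 1, so 3*x^2 - 3*x - 60 = 0, which factors as 3*(x - 5)*(x + 4) = 0. The curves meet at x = -4, 5.
On [-4, 5], y = -3*x^2 - 3*x - 1 is on top; that piece has area ∫[-4,5] (-(3*x^2 - 3*x - 60)) dx = 729/2.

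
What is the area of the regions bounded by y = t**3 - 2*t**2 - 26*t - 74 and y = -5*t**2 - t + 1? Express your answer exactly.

Set the curves equal: t**3 - 2*t**2 - 26*t - 74 = -5*t**2 - t + 1, so t**3 + 3*t**2 - 25*t - 75 = 0, which factors as (t - 5)*(t + 3)*(t + 5) = 0. The curves meet at t = -5, -3, 5.
On [-5, -3], y = t**3 - 2*t**2 - 26*t - 74 is on top; that piece has area ∫[-5,-3] (t**3 + 3*t**2 - 25*t - 75) dt = 12.
On [-3, 5], y = -5*t**2 - t + 1 is on top; that piece has area ∫[-3,5] (-(t**3 + 3*t**2 - 25*t - 75)) dt = 512.
Total enclosed area = 12 + 512 = 524.

524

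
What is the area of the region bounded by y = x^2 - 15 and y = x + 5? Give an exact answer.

Set the curves equal: x^2 - 15 = x + 5, so x^2 - x - 20 = 0, which factors as (x - 5)*(x + 4) = 0. The curves meet at x = -4, 5.
On [-4, 5], y = x + 5 is on top; that piece has area ∫[-4,5] (-(x^2 - x - 20)) dx = 243/2.

243/2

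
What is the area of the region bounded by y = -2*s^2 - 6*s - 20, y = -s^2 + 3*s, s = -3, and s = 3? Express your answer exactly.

On [-3, 3], (-2*s^2 - 6*s - 20) - (-s^2 + 3*s) = -s^2 - 9*s - 20 is ≤ 0 throughout, so the area is a single integral of |-s^2 - 9*s - 20|.
∫[-3,3] (-s^2 - 9*s - 20) ds = -138; the area of that piece is 138.

138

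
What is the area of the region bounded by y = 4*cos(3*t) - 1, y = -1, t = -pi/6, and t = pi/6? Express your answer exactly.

On [-pi/6, pi/6], (4*cos(3*t) - 1) - (-1) = 4*cos(3*t) is ≥ 0 throughout, so the area is a single integral of |4*cos(3*t)|.
∫[-pi/6,pi/6] (4*cos(3*t)) dt = 8/3.

8/3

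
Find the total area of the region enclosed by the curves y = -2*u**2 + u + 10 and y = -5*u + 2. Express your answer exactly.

125/3

Set the curves equal: -2*u**2 + u + 10 = -5*u + 2, so -2*u**2 + 6*u + 8 = 0, which factors as -2*(u - 4)*(u + 1) = 0. The curves meet at u = -1, 4.
On [-1, 4], y = -2*u**2 + u + 10 is on top; that piece has area ∫[-1,4] (-2*u**2 + 6*u + 8) du = 125/3.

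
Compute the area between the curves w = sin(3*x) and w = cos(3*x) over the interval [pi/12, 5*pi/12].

2*sqrt(2)/3

On [pi/12, 5*pi/12], (sin(3*x)) - (cos(3*x)) = sin(3*x) - cos(3*x) is ≥ 0 throughout, so the area is a single integral of |sin(3*x) - cos(3*x)|.
∫[pi/12,5*pi/12] (sin(3*x) - cos(3*x)) dx = 2*sqrt(2)/3.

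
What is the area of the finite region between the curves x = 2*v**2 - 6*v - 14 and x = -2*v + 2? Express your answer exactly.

72

Both boundary curves give x as a function of v, so integrate with respect to v. Setting them equal: 2*v**2 - 4*v - 16 = 0, i.e. 2*(v - 4)*(v + 2) = 0, so they meet at v = -2, 4.
For v in [-2, 4], x = 2*v**2 - 6*v - 14 is on the left; area = ∫[-2,4] (-(2*v**2 - 4*v - 16)) dv = 72.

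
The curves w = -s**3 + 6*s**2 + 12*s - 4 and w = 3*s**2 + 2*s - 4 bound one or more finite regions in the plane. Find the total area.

407/4

Set the curves equal: -s**3 + 6*s**2 + 12*s - 4 = 3*s**2 + 2*s - 4, so -s**3 + 3*s**2 + 10*s = 0, which factors as -s*(s - 5)*(s + 2) = 0. The curves meet at s = -2, 0, 5.
On [-2, 0], w = 3*s**2 + 2*s - 4 is on top; that piece has area ∫[-2,0] (-(-s**3 + 3*s**2 + 10*s)) ds = 8.
On [0, 5], w = -s**3 + 6*s**2 + 12*s - 4 is on top; that piece has area ∫[0,5] (-s**3 + 3*s**2 + 10*s) ds = 375/4.
Total enclosed area = 8 + 375/4 = 407/4.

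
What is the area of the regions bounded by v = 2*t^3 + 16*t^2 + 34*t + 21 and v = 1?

71/3

Set the curves equal: 2*t^3 + 16*t^2 + 34*t + 21 = 1, so 2*t^3 + 16*t^2 + 34*t + 20 = 0, which factors as 2*(t + 1)*(t + 2)*(t + 5) = 0. The curves meet at t = -5, -2, -1.
On [-5, -2], v = 2*t^3 + 16*t^2 + 34*t + 21 is on top; that piece has area ∫[-5,-2] (2*t^3 + 16*t^2 + 34*t + 20) dt = 45/2.
On [-2, -1], v = 1 is on top; that piece has area ∫[-2,-1] (-(2*t^3 + 16*t^2 + 34*t + 20)) dt = 7/6.
Total enclosed area = 45/2 + 7/6 = 71/3.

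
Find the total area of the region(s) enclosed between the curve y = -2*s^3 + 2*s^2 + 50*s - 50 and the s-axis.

2024/3

The curve meets the s-axis where -2*s^3 + 2*s^2 + 50*s - 50 = 0, i.e. -2*(s - 5)*(s - 1)*(s + 5) = 0, at s = -5, 1, 5.
On [-5, 1] the curve lies below the axis; ∫[-5,1] (-2*s^3 + 2*s^2 + 50*s - 50) ds = -504, giving area 504.
On [1, 5] the curve lies above the axis; ∫[1,5] (-2*s^3 + 2*s^2 + 50*s - 50) ds = 512/3, giving area 512/3.
Total area = 504 + 512/3 = 2024/3.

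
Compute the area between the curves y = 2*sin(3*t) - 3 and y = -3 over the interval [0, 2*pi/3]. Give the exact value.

8/3

The difference (2*sin(3*t) - 3) - (-3) = 2*sin(3*t) changes sign at t = pi/3 inside [0, 2*pi/3], so split the integral there.
∫[0,pi/3] (2*sin(3*t)) dt = 4/3.
∫[pi/3,2*pi/3] (2*sin(3*t)) dt = -4/3; the area of that piece is 4/3.
Total area = 4/3 + 4/3 = 8/3.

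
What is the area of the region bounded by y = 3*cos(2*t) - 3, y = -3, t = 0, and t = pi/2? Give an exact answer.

3

The difference (3*cos(2*t) - 3) - (-3) = 3*cos(2*t) changes sign at t = pi/4 inside [0, pi/2], so split the integral there.
∫[0,pi/4] (3*cos(2*t)) dt = 3/2.
∫[pi/4,pi/2] (3*cos(2*t)) dt = -3/2; the area of that piece is 3/2.
Total area = 3/2 + 3/2 = 3.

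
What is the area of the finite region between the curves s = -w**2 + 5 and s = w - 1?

125/6

Both boundary curves give s as a function of w, so integrate with respect to w. Setting them equal: -w**2 - w + 6 = 0, i.e. -(w - 2)*(w + 3) = 0, so they meet at w = -3, 2.
For w in [-3, 2], s = -w**2 + 5 is on the right; area = ∫[-3,2] (-w**2 - w + 6) dw = 125/6.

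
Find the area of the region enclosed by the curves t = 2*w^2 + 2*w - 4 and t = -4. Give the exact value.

Both boundary curves give t as a function of w, so integrate with respect to w. Setting them equal: 2*w^2 + 2*w = 0, i.e. 2*w*(w + 1) = 0, so they meet at w = -1, 0.
For w in [-1, 0], t = 2*w^2 + 2*w - 4 is on the left; area = ∫[-1,0] (-(2*w^2 + 2*w)) dw = 1/3.

1/3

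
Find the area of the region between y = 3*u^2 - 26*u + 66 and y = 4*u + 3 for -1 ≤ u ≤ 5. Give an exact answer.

The difference (3*u^2 - 26*u + 66) - (4*u + 3) = 3*u^2 - 30*u + 63 changes sign at u = 3 inside [-1, 5], so split the integral there.
∫[-1,3] (3*u^2 - 30*u + 63) du = 160.
∫[3,5] (3*u^2 - 30*u + 63) du = -16; the area of that piece is 16.
Total area = 160 + 16 = 176.

176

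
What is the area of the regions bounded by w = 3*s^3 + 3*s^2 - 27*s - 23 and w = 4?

Set the curves equal: 3*s^3 + 3*s^2 - 27*s - 23 = 4, so 3*s^3 + 3*s^2 - 27*s - 27 = 0, which factors as 3*(s - 3)*(s + 1)*(s + 3) = 0. The curves meet at s = -3, -1, 3.
On [-3, -1], w = 3*s^3 + 3*s^2 - 27*s - 23 is on top; that piece has area ∫[-3,-1] (3*s^3 + 3*s^2 - 27*s - 27) ds = 20.
On [-1, 3], w = 4 is on top; that piece has area ∫[-1,3] (-(3*s^3 + 3*s^2 - 27*s - 27)) ds = 128.
Total enclosed area = 20 + 128 = 148.

148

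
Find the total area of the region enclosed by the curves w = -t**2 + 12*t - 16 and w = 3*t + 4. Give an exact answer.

1/6

Set the curves equal: -t**2 + 12*t - 16 = 3*t + 4, so -t**2 + 9*t - 20 = 0, which factors as -(t - 5)*(t - 4) = 0. The curves meet at t = 4, 5.
On [4, 5], w = -t**2 + 12*t - 16 is on top; that piece has area ∫[4,5] (-t**2 + 9*t - 20) dt = 1/6.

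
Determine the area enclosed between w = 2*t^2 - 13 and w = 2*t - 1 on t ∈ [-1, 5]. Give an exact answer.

188/3

The difference (2*t^2 - 13) - (2*t - 1) = 2*t^2 - 2*t - 12 changes sign at t = 3 inside [-1, 5], so split the integral there.
∫[-1,3] (2*t^2 - 2*t - 12) dt = -112/3; the area of that piece is 112/3.
∫[3,5] (2*t^2 - 2*t - 12) dt = 76/3.
Total area = 112/3 + 76/3 = 188/3.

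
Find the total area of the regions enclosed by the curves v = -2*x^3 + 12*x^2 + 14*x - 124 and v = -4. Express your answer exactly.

Set the curves equal: -2*x^3 + 12*x^2 + 14*x - 124 = -4, so -2*x^3 + 12*x^2 + 14*x - 120 = 0, which factors as -2*(x - 5)*(x - 4)*(x + 3) = 0. The curves meet at x = -3, 4, 5.
On [-3, 4], v = -4 is on top; that piece has area ∫[-3,4] (-(-2*x^3 + 12*x^2 + 14*x - 120)) dx = 1029/2.
On [4, 5], v = -2*x^3 + 12*x^2 + 14*x - 124 is on top; that piece has area ∫[4,5] (-2*x^3 + 12*x^2 + 14*x - 120) dx = 5/2.
Total enclosed area = 1029/2 + 5/2 = 517.

517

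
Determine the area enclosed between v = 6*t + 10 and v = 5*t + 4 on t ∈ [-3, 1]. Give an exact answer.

20

On [-3, 1], (6*t + 10) - (5*t + 4) = t + 6 is ≥ 0 throughout, so the area is a single integral of |t + 6|.
∫[-3,1] (t + 6) dt = 20.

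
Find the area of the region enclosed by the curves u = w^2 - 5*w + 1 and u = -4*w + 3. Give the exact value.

9/2

Both boundary curves give u as a function of w, so integrate with respect to w. Setting them equal: w^2 - w - 2 = 0, i.e. (w - 2)*(w + 1) = 0, so they meet at w = -1, 2.
For w in [-1, 2], u = w^2 - 5*w + 1 is on the left; area = ∫[-1,2] (-(w^2 - w - 2)) dw = 9/2.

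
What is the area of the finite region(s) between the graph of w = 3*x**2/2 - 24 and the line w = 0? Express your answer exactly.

128

The curve meets the x-axis where 3*x**2/2 - 24 = 0, i.e. 3*(x - 4)*(x + 4)/2 = 0, at x = -4, 4.
On [-4, 4] the curve lies below the axis; ∫[-4,4] (3*x**2/2 - 24) dx = -128, giving area 128.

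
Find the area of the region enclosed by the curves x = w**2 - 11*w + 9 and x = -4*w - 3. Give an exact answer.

1/6

Both boundary curves give x as a function of w, so integrate with respect to w. Setting them equal: w**2 - 7*w + 12 = 0, i.e. (w - 4)*(w - 3) = 0, so they meet at w = 3, 4.
For w in [3, 4], x = w**2 - 11*w + 9 is on the left; area = ∫[3,4] (-(w**2 - 7*w + 12)) dw = 1/6.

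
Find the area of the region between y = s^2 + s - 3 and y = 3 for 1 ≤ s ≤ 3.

5

The difference (s^2 + s - 3) - (3) = s^2 + s - 6 changes sign at s = 2 inside [1, 3], so split the integral there.
∫[1,2] (s^2 + s - 6) ds = -13/6; the area of that piece is 13/6.
∫[2,3] (s^2 + s - 6) ds = 17/6.
Total area = 13/6 + 17/6 = 5.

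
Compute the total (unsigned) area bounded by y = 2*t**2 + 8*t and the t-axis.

The curve meets the t-axis where 2*t**2 + 8*t = 0, i.e. 2*t*(t + 4) = 0, at t = -4, 0.
On [-4, 0] the curve lies below the axis; ∫[-4,0] (2*t**2 + 8*t) dt = -64/3, giving area 64/3.

64/3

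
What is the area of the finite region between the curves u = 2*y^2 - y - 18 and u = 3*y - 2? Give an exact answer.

72

Both boundary curves give u as a function of y, so integrate with respect to y. Setting them equal: 2*y^2 - 4*y - 16 = 0, i.e. 2*(y - 4)*(y + 2) = 0, so they meet at y = -2, 4.
For y in [-2, 4], u = 2*y^2 - y - 18 is on the left; area = ∫[-2,4] (-(2*y^2 - 4*y - 16)) dy = 72.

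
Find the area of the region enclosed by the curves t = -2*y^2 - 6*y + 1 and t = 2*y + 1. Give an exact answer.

64/3

Both boundary curves give t as a function of y, so integrate with respect to y. Setting them equal: -2*y^2 - 8*y = 0, i.e. -2*y*(y + 4) = 0, so they meet at y = -4, 0.
For y in [-4, 0], t = -2*y^2 - 6*y + 1 is on the right; area = ∫[-4,0] (-2*y^2 - 8*y) dy = 64/3.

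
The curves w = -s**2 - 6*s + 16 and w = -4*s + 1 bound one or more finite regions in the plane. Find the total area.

256/3

Set the curves equal: -s**2 - 6*s + 16 = -4*s + 1, so -s**2 - 2*s + 15 = 0, which factors as -(s - 3)*(s + 5) = 0. The curves meet at s = -5, 3.
On [-5, 3], w = -s**2 - 6*s + 16 is on top; that piece has area ∫[-5,3] (-s**2 - 2*s + 15) ds = 256/3.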